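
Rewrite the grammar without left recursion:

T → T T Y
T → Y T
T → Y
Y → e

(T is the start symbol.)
T → Y T T'
T → Y T'
T' → T Y T'
T' → ε
Y → e

T is directly left-recursive. The standard transformation for
  A → A α₁ | ... | A α_m | β₁ | ... | β_n
is
  A  → β₁ A' | ... | β_n A'
  A' → α₁ A' | ... | α_m A' | ε

T → Y T becomes T → Y T T'
T → Y becomes T → Y T'
T → T T Y becomes T' → T Y T'
Add T' → ε

Productions for other non-terminals are unchanged:
  Y → e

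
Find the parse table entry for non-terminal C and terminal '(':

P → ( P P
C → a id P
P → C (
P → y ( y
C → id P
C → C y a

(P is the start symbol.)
To find M[C, '('], we find productions for C where '(' is in the predict set (PREDICT(N → α) = (FIRST(α) \ {ε}) ∪ (FOLLOW(N) if α ⇒* ε)).

Relevant sets:
  FIRST(C) = { 'a', 'id' }

C → a id P: PREDICT = { 'a' }
C → id P: PREDICT = { 'id' }
C → C y a: PREDICT = { 'a', 'id' }

M[C, '('] is empty (no production applies)

Answer: Empty (error entry)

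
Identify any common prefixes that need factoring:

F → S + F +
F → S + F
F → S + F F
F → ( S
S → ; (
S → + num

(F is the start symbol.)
Left-factoring is needed when two productions for the same non-terminal
share a common prefix on the right-hand side.

Productions for F:
  F → S + F +
  F → S + F
  F → S + F F
  F → ( S
Productions for S:
  S → ; (
  S → + num

Found common prefix 'S + F' in productions for F

Answer: Yes, F has productions with common prefix 'S + F'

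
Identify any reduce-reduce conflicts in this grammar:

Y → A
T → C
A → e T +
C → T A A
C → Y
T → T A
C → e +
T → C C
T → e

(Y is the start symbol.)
Augment with Y' → Y and build the canonical LR(0) collection (I0 = CLOSURE({[Y' → . Y]}), then GOTO on every symbol after a dot until no new states appear). It has 14 states:
  I0: { [A → . e T +], [Y → . A], [Y' → . Y] }  — shift
  I1: { [Y → A .] }  — reduce
  I2: { [Y' → Y .] }  — accept
  I3: { [A → . e T +], [A → e . T +], [C → . T A A], [C → . Y], [C → . e +], [T → . C C], [T → . C], [T → . T A], [T → . e], [Y → . A] }  — shift
  I4: { [A → . e T +], [C → . T A A], [C → . Y], [C → . e +], [T → . C C], [T → . C], [T → . T A], [T → . e], [T → C . C], [T → C .], [Y → . A] }  — shift, reduce
  I5: { [A → . e T +], [A → e T . +], [C → T . A A], [T → T . A] }  — shift
  I6: { [C → Y .] }  — reduce
  I7: { [A → . e T +], [A → e . T +], [C → . T A A], [C → . Y], [C → . e +], [C → e . +], [T → . C C], [T → . C], [T → . T A], [T → . e], [T → e .], [Y → . A] }  — shift, reduce
  I8: { [C → e + .] }  — reduce
  I9: { [A → e T + .] }  — reduce
  I10: { [A → . e T +], [C → T A . A], [T → T A .] }  — shift, reduce
  I11: { [C → T A A .] }  — reduce
  I12: { [A → . e T +], [C → . T A A], [C → . Y], [C → . e +], [T → . C C], [T → . C], [T → . T A], [T → . e], [T → C . C], [T → C .], [T → C C .], [Y → . A] }  — shift, 2 reduces
  I13: { [A → . e T +], [C → T . A A], [T → T . A] }  — shift

I12 contains complete items [T → C .], [T → C C .] — reduce-reduce conflict.

Answer: Yes — I12: [T → C .] vs [T → C C .]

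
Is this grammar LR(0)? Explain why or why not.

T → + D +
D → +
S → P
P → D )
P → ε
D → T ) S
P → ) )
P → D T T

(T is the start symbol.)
No. Shift-reduce conflict between [D → + .] and [D → . +]

A grammar is LR(0) if no state in the canonical LR(0) collection has:
  - both a shift item (dot before a terminal) and a complete item (shift-reduce conflict), or
  - two or more complete items (reduce-reduce conflict; the accept item [T' → T .] counts as a complete item here).

Augment with T' → T and build the canonical LR(0) collection (I0 = CLOSURE({[T' → . T]}), then GOTO on every symbol after a dot until no new states appear). It has 16 states:
  I0: { [T → . + D +], [T' → . T] }  — shift
  I1: { [D → . +], [D → . T ) S], [T → + . D +], [T → . + D +] }  — shift
  I2: { [T' → T .] }  — accept
  I3: { [D → + .], [D → . +], [D → . T ) S], [T → + . D +], [T → . + D +] }  — shift, reduce
  I4: { [T → + D . +] }  — shift
  I5: { [D → T . ) S] }  — shift
  I6: { [D → . +], [D → . T ) S], [D → T ) . S], [P → . ) )], [P → . D )], [P → . D T T], [P → .], [S → . P], [T → . + D +] }  — shift, reduce
  I7: { [P → ) . )] }  — shift
  I8: { [P → D . )], [P → D . T T], [T → . + D +] }  — shift
  I9: { [S → P .] }  — reduce
  I10: { [D → T ) S .] }  — reduce
  I11: { [P → D ) .] }  — reduce
  I12: { [P → D T . T], [T → . + D +] }  — shift
  I13: { [P → D T T .] }  — reduce
  I14: { [P → ) ) .] }  — reduce
  I15: { [T → + D + .] }  — reduce

Conflict in state I3:
  Shift-reduce conflict between [D → + .] and [D → . +]
So the grammar is NOT LR(0).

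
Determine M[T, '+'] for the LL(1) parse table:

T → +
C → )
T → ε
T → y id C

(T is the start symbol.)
To find M[T, '+'], we find productions for T where '+' is in the predict set (PREDICT(N → α) = (FIRST(α) \ {ε}) ∪ (FOLLOW(N) if α ⇒* ε)).

Relevant sets:
  FOLLOW(T) = { $ }

T → +: PREDICT = { '+' }
  '+' is in predict set, so this production goes in M[T, '+']
T → ε: PREDICT = { $ }
T → y id C: PREDICT = { 'y' }

M[T, '+'] = T → +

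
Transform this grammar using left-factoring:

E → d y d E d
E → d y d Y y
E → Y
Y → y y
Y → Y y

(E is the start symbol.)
E → d y d E'
E' → E d
E' → Y y
E → Y
Y → y y
Y → Y y

Left-factoring transforms A → αβ₁ | αβ₂ into A → αA' and A' → β₁ | β₂
(α is the longest common prefix among the alternatives). Repeat until
no nonterminal has two alternatives with a common prefix.

Round 1: E has alternatives sharing prefix 'd y d'. Introduce E': E → d y d E'
  Add: E' → E d
  Add: E' → Y y

No remaining common prefixes — done.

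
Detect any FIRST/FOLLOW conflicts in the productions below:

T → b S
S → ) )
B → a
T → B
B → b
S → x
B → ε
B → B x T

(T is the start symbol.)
Yes. B → B x T with FOLLOW(B) on { 'x' }

A FIRST/FOLLOW conflict occurs when a non-terminal N has a nullable alternative N → β (β ⇒* ε) and another alternative N → α with FIRST(α) ∩ FOLLOW(N) ≠ ∅: on such a lookahead the parser cannot decide between expanding α and letting N vanish via β.

Nullable non-terminals: B, T.
FIRST sets used below: FIRST(B) = { 'a', 'b', 'x', ε }

B: nullable alternative(s) B → ε; FOLLOW(B) = { $, 'x' }
  B → a: FIRST \ {ε} = { 'a' } — disjoint from FOLLOW(B)
  B → b: FIRST \ {ε} = { 'b' } — disjoint from FOLLOW(B)
  B → ε: FIRST \ {ε} = { } — this is the only nullable alternative, skip
  B → B x T: FIRST \ {ε} = { 'a', 'b', 'x' } — overlaps FOLLOW(B) on { 'x' }: CONFLICT

T: nullable alternative(s) T → B; FOLLOW(T) = { $, 'x' }
  T → b S: FIRST \ {ε} = { 'b' } — disjoint from FOLLOW(T)
  T → B: FIRST \ {ε} = { 'a', 'b', 'x' } — this is the only nullable alternative, skip

S has no nullable alternative, so no FIRST/FOLLOW check is needed there.

So the grammar has 1 FIRST/FOLLOW conflict (marked CONFLICT above).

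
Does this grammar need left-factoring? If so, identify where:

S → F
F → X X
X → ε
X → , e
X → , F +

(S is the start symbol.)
Yes, X has productions with common prefix ','

Left-factoring is needed when two productions for the same non-terminal
share a common prefix on the right-hand side.

Productions for X:
  X → ε
  X → , e
  X → , F +

Found common prefix ',' in productions for X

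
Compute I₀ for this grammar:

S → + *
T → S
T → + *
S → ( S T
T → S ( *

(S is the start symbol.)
{ [S → . ( S T], [S → . + *], [S' → . S] }

First, augment the grammar with S' → S
I₀ = CLOSURE({ [S' → . S] }):
  [S' → . S] has the dot before S: add [S → . + *], [S → . ( S T]
No further items can be added.

I₀ = { [S → . ( S T], [S → . + *], [S' → . S] }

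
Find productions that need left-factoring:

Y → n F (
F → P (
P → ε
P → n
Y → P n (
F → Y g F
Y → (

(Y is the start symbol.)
Left-factoring is needed when two productions for the same non-terminal
share a common prefix on the right-hand side.

Productions for Y:
  Y → n F (
  Y → P n (
  Y → (
Productions for F:
  F → P (
  F → Y g F
Productions for P:
  P → ε
  P → n

No common prefixes found.

Answer: No, left-factoring is not needed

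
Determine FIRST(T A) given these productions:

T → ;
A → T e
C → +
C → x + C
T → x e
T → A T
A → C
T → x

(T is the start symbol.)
FIRST sets of the non-terminals involved (from the grammar, by fixed-point iteration):
  FIRST(T) = { '+', ';', 'x' }

To compute FIRST(T A), process the symbols left to right:
Symbol T is a non-terminal. Add FIRST(T) \ {ε} = { '+', ';', 'x' }
T is not nullable (ε ∉ FIRST(T)), so stop here.
FIRST(T A) = { '+', ';', 'x' }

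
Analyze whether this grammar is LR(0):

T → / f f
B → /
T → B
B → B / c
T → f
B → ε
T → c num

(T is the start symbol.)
No. Shift-reduce conflict between [B → .] and [B → . /]

A grammar is LR(0) if no state in the canonical LR(0) collection has:
  - both a shift item (dot before a terminal) and a complete item (shift-reduce conflict), or
  - two or more complete items (reduce-reduce conflict; the accept item [T' → T .] counts as a complete item here).

Augment with T' → T and build the canonical LR(0) collection (I0 = CLOSURE({[T' → . T]}), then GOTO on every symbol after a dot until no new states appear). It has 11 states:
  I0: { [B → . /], [B → . B / c], [B → .], [T → . / f f], [T → . B], [T → . c num], [T → . f], [T' → . T] }  — shift, reduce
  I1: { [B → / .], [T → / . f f] }  — shift, reduce
  I2: { [B → B . / c], [T → B .] }  — shift, reduce
  I3: { [T' → T .] }  — accept
  I4: { [T → c . num] }  — shift
  I5: { [T → f .] }  — reduce
  I6: { [T → c num .] }  — reduce
  I7: { [B → B / . c] }  — shift
  I8: { [B → B / c .] }  — reduce
  I9: { [T → / f . f] }  — shift
  I10: { [T → / f f .] }  — reduce

Conflict in state I0:
  Shift-reduce conflict between [B → .] and [B → . /]
So the grammar is NOT LR(0).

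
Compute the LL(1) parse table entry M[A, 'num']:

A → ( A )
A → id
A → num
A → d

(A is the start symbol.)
A → num

To find M[A, 'num'], we find productions for A where 'num' is in the predict set (PREDICT(N → α) = (FIRST(α) \ {ε}) ∪ (FOLLOW(N) if α ⇒* ε)).

A → ( A ): PREDICT = { '(' }
A → id: PREDICT = { 'id' }
A → num: PREDICT = { 'num' }
  'num' is in predict set, so this production goes in M[A, 'num']
A → d: PREDICT = { 'd' }

M[A, 'num'] = A → num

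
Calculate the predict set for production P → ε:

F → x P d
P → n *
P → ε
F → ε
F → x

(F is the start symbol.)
PREDICT(P → ε) = (FIRST(RHS) \ {ε}) ∪ (FOLLOW(P) if ε ∈ FIRST(RHS), i.e. RHS ⇒* ε)
The right-hand side is ε (FIRST(ε) = { ε }), so the predict set is FOLLOW(P) = { 'd' }
PREDICT(P → ε) = { 'd' }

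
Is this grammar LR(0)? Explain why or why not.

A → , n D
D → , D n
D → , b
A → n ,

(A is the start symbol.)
Yes, the grammar is LR(0)

A grammar is LR(0) if no state in the canonical LR(0) collection has:
  - both a shift item (dot before a terminal) and a complete item (shift-reduce conflict), or
  - two or more complete items (reduce-reduce conflict; the accept item [A' → A .] counts as a complete item here).

Augment with A' → A and build the canonical LR(0) collection (I0 = CLOSURE({[A' → . A]}), then GOTO on every symbol after a dot until no new states appear). It has 11 states:
  I0: { [A → . , n D], [A → . n ,], [A' → . A] }  — shift
  I1: { [A → , . n D] }  — shift
  I2: { [A' → A .] }  — accept
  I3: { [A → n . ,] }  — shift
  I4: { [A → n , .] }  — reduce
  I5: { [A → , n . D], [D → . , D n], [D → . , b] }  — shift
  I6: { [D → , . D n], [D → , . b], [D → . , D n], [D → . , b] }  — shift
  I7: { [A → , n D .] }  — reduce
  I8: { [D → , D . n] }  — shift
  I9: { [D → , b .] }  — reduce
  I10: { [D → , D n .] }  — reduce

Every state is either a pure shift/goto state or contains exactly one complete item and nothing to shift — no conflicts. The grammar is LR(0).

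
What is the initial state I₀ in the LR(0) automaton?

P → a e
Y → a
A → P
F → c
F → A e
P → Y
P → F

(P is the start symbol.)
First, augment the grammar with P' → P
I₀ = CLOSURE({ [P' → . P] }):
  [P' → . P] has the dot before P: add [P → . a e], [P → . Y], [P → . F]
  [P → . Y] has the dot before Y: add [Y → . a]
  [P → . F] has the dot before F: add [F → . c], [F → . A e]
  [F → . A e] has the dot before A: add [A → . P]
No further items can be added.

I₀ = { [A → . P], [F → . A e], [F → . c], [P → . F], [P → . Y], [P → . a e], [P' → . P], [Y → . a] }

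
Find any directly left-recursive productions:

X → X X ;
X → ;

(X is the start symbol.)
X → X X ;: LEFT RECURSIVE (starts with X)
X → ;: starts with ';'

The grammar has direct left recursion on: X.

Answer: Yes, X is left-recursive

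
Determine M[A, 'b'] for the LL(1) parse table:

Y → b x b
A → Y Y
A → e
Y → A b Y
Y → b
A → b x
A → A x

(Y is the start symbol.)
To find M[A, 'b'], we find productions for A where 'b' is in the predict set (PREDICT(N → α) = (FIRST(α) \ {ε}) ∪ (FOLLOW(N) if α ⇒* ε)).

Relevant sets:
  FIRST(Y) = { 'b', 'e' }
  FIRST(A) = { 'b', 'e' }

A → Y Y: PREDICT = { 'b', 'e' }
  'b' is in predict set, so this production goes in M[A, 'b']
A → e: PREDICT = { 'e' }
A → b x: PREDICT = { 'b' }
  'b' is in predict set, so this production goes in M[A, 'b']
A → A x: PREDICT = { 'b', 'e' }
  'b' is in predict set, so this production goes in M[A, 'b']

M[A, 'b'] = A → Y Y, A → b x, A → A x  (a multiply-defined cell — the grammar is not LL(1))

Answer: A → Y Y, A → b x, A → A x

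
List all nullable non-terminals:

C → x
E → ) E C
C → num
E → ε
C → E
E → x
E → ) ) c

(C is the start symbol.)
{ 'C', 'E' }

A non-terminal is nullable if it can derive ε (the empty string): either it has an ε-production, or it has a production whose right-hand side consists entirely of nullable non-terminals.

ε-productions: E → ε
So E is immediately nullable.
C → E: every symbol on the right is nullable, so C is nullable too.
Every non-terminal is now nullable.
Nullable = { 'C', 'E' }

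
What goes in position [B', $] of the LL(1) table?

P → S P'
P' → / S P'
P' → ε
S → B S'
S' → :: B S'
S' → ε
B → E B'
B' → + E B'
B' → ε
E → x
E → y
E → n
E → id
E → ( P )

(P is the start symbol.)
To find M[B', $], we find productions for B' where $ is in the predict set (PREDICT(N → α) = (FIRST(α) \ {ε}) ∪ (FOLLOW(N) if α ⇒* ε)).

Relevant sets:
  FOLLOW(B') = { $, ')', '/', '::' }

B' → + E B': PREDICT = { '+' }
B' → ε: PREDICT = { $, ')', '/', '::' }
  $ is in predict set, so this production goes in M[B', $]

M[B', $] = B' → ε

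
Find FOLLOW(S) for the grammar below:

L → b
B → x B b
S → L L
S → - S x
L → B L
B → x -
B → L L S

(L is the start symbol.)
To compute FOLLOW(S), find every occurrence of S on a right-hand side N → α S β: add FIRST(β) \ {ε}, and if β is empty or nullable also add FOLLOW(N). Iterate to a fixed point.

In S → - S x: S is followed by x, add FIRST(x) \ {ε} = { 'x' }
In B → L L S: S is at the end, add FOLLOW(B)

The FOLLOW sets referred to above (computed the same way, to a fixed point):
  FOLLOW(B) = { 'b', 'x' }

Taking the union: FOLLOW(S) = { 'b', 'x' }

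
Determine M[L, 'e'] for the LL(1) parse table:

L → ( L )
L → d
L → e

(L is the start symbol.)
L → e

To find M[L, 'e'], we find productions for L where 'e' is in the predict set (PREDICT(N → α) = (FIRST(α) \ {ε}) ∪ (FOLLOW(N) if α ⇒* ε)).

L → ( L ): PREDICT = { '(' }
L → d: PREDICT = { 'd' }
L → e: PREDICT = { 'e' }
  'e' is in predict set, so this production goes in M[L, 'e']

M[L, 'e'] = L → e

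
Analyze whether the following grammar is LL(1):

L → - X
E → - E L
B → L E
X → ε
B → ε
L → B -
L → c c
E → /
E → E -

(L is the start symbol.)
No. Predict set conflict for L: { '-' }

A grammar is LL(1) if for each non-terminal N with multiple productions, the predict sets of those productions are pairwise disjoint, where PREDICT(N → α) = (FIRST(α) \ {ε}) ∪ (FOLLOW(N) if α ⇒* ε).

Relevant sets:
  FIRST(B) = { '-', 'c', ε }
  FIRST(E) = { '-', '/' }
  FIRST(L) = { '-', 'c' }
  FOLLOW(B) = { '-' }

For L:
  PREDICT(L → '-' X) = { '-' }
  PREDICT(L → B '-') = { '-', 'c' }
  PREDICT(L → c c) = { 'c' }
For E:
  PREDICT(E → '-' E L) = { '-' }
  PREDICT(E → '/') = { '/' }
  PREDICT(E → E '-') = { '-', '/' }
For B:
  PREDICT(B → L E) = { '-', 'c' }
  PREDICT(B → ε) = { '-' }
X has a single production, so nothing to check there.

Conflict found: Predict set conflict for L: { '-' }
The grammar is NOT LL(1).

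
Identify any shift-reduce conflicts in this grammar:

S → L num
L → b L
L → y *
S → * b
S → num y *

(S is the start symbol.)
A shift-reduce conflict occurs when an LR(0) state has both:
  - a complete (reduce) item [A → α .] (dot at the end), and
  - a shift item [B → β . c γ] (dot before a terminal).

Augment with S' → S and build the canonical LR(0) collection (I0 = CLOSURE({[S' → . S]}), then GOTO on every symbol after a dot until no new states appear). It has 13 states:
  I0: { [L → . b L], [L → . y *], [S → . * b], [S → . L num], [S → . num y *], [S' → . S] }  — shift
  I1: { [S → * . b] }  — shift
  I2: { [S → L . num] }  — shift
  I3: { [S' → S .] }  — accept
  I4: { [L → . b L], [L → . y *], [L → b . L] }  — shift
  I5: { [S → num . y *] }  — shift
  I6: { [L → y . *] }  — shift
  I7: { [L → y * .] }  — reduce
  I8: { [S → num y . *] }  — shift
  I9: { [S → num y * .] }  — reduce
  I10: { [L → b L .] }  — reduce
  I11: { [S → L num .] }  — reduce
  I12: { [S → * b .] }  — reduce

No state contains both a complete item and a shift item.

Answer: No shift-reduce conflicts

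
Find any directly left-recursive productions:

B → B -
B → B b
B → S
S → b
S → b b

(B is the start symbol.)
B → B -: LEFT RECURSIVE (starts with B)
B → B b: LEFT RECURSIVE (starts with B)
B → S: starts with S
S → b: starts with b
S → b b: starts with b

The grammar has direct left recursion on: B.

Answer: Yes, B is left-recursive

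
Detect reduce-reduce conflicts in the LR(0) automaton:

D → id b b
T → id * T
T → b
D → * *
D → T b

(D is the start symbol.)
No reduce-reduce conflicts

A reduce-reduce conflict occurs when an LR(0) state has two complete items [A → α .] and [B → β .] — both call for a reduction, and with no lookahead the parser cannot choose between them.

Augment with D' → D and build the canonical LR(0) collection (I0 = CLOSURE({[D' → . D]}), then GOTO on every symbol after a dot until no new states appear). It has 13 states:
  I0: { [D → . * *], [D → . T b], [D → . id b b], [D' → . D], [T → . b], [T → . id * T] }  — shift
  I1: { [D → * . *] }  — shift
  I2: { [D' → D .] }  — accept
  I3: { [D → T . b] }  — shift
  I4: { [T → b .] }  — reduce
  I5: { [D → id . b b], [T → id . * T] }  — shift
  I6: { [T → . b], [T → . id * T], [T → id * . T] }  — shift
  I7: { [D → id b . b] }  — shift
  I8: { [D → id b b .] }  — reduce
  I9: { [T → id * T .] }  — reduce
  I10: { [T → id . * T] }  — shift
  I11: { [D → T b .] }  — reduce
  I12: { [D → * * .] }  — reduce

No state contains more than one complete item.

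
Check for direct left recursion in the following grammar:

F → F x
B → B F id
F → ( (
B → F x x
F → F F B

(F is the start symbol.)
Yes, F, B are left-recursive

Direct left recursion occurs when N → N α for some non-terminal N (the right-hand side begins with the left-hand side itself).

F → F x: LEFT RECURSIVE (starts with F)
B → B F id: LEFT RECURSIVE (starts with B)
F → ( (: starts with '('
B → F x x: starts with F
F → F F B: LEFT RECURSIVE (starts with F)

The grammar has direct left recursion on: F, B.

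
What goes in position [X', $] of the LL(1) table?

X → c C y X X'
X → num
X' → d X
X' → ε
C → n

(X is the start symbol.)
X' → ε

To find M[X', $], we find productions for X' where $ is in the predict set (PREDICT(N → α) = (FIRST(α) \ {ε}) ∪ (FOLLOW(N) if α ⇒* ε)).

Relevant sets:
  FOLLOW(X') = { $, 'd' }

X' → d X: PREDICT = { 'd' }
X' → ε: PREDICT = { $, 'd' }
  $ is in predict set, so this production goes in M[X', $]

M[X', $] = X' → ε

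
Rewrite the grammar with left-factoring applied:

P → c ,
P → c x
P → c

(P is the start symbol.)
P → c P'
P' → ,
P' → x
P' → ε

Left-factoring transforms A → αβ₁ | αβ₂ into A → αA' and A' → β₁ | β₂
(α is the longest common prefix among the alternatives). Repeat until
no nonterminal has two alternatives with a common prefix.

Round 1: P has alternatives sharing prefix 'c'. Introduce P': P → c P'
  Add: P' → ,
  Add: P' → x
  Add: P' → ε

No remaining common prefixes — done.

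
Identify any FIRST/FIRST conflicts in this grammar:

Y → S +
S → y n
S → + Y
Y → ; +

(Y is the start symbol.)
No FIRST/FIRST conflicts.

A FIRST/FIRST conflict occurs when two productions N → α and N → β for the same non-terminal have FIRST(α) ∩ FIRST(β) ≠ ∅ (with ε ∈ FIRST of a nullable right-hand side, so two nullable alternatives also conflict).

FIRST sets of the non-terminals at (or reachable through a nullable prefix from) the front of some alternative:
  FIRST(S) = { '+', 'y' }

Productions for Y:
  Y → S +: FIRST = { '+', 'y' }
  Y → ; +: FIRST = { ';' }
Productions for S:
  S → y n: FIRST = { 'y' }
  S → + Y: FIRST = { '+' }

All alternatives of each non-terminal have pairwise disjoint FIRST sets.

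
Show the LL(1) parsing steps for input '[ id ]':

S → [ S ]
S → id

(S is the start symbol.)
LL(1) parsing maintains a stack (initially the start symbol over $) and the input. At each step: if the stack top is a terminal, match it against the current input token; if it is a non-terminal N, replace it with the RHS of M[N, lookahead] (the unique production whose predict set contains the lookahead).

Stack is shown with the top on the left.

Stack    Input     Action
-------------------------
S $      [ id ] $  output S → [ S ]
[ S ] $  [ id ] $  match '['
S ] $    id ] $    output S → id
id ] $   id ] $    match 'id'
] $      ] $       match ']'
$        $         accept

The string is accepted.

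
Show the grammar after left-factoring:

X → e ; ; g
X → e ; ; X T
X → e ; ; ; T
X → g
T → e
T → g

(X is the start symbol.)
Left-factoring transforms A → αβ₁ | αβ₂ into A → αA' and A' → β₁ | β₂
(α is the longest common prefix among the alternatives). Repeat until
no nonterminal has two alternatives with a common prefix.

Round 1: X has alternatives sharing prefix 'e ; ;'. Introduce X': X → e ; ; X'
  Add: X' → g
  Add: X' → X T
  Add: X' → ; T

No remaining common prefixes — done.

Resulting grammar:
X → e ; ; X'
X' → g
X' → X T
X' → ; T
X → g
T → e
T → g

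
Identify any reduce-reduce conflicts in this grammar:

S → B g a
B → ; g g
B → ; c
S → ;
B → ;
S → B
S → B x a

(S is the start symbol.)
A reduce-reduce conflict occurs when an LR(0) state has two complete items [A → α .] and [B → β .] — both call for a reduction, and with no lookahead the parser cannot choose between them.

Augment with S' → S and build the canonical LR(0) collection (I0 = CLOSURE({[S' → . S]}), then GOTO on every symbol after a dot until no new states appear). It has 11 states:
  I0: { [B → . ; c], [B → . ; g g], [B → . ;], [S → . ;], [S → . B g a], [S → . B x a], [S → . B], [S' → . S] }  — shift
  I1: { [B → ; . c], [B → ; . g g], [B → ; .], [S → ; .] }  — shift, 2 reduces
  I2: { [S → B . g a], [S → B . x a], [S → B .] }  — shift, reduce
  I3: { [S' → S .] }  — accept
  I4: { [S → B g . a] }  — shift
  I5: { [S → B x . a] }  — shift
  I6: { [S → B x a .] }  — reduce
  I7: { [S → B g a .] }  — reduce
  I8: { [B → ; c .] }  — reduce
  I9: { [B → ; g . g] }  — shift
  I10: { [B → ; g g .] }  — reduce

I1 contains complete items [B → ; .], [S → ; .] — reduce-reduce conflict.

Answer: Yes — I1: [B → ; .] vs [S → ; .]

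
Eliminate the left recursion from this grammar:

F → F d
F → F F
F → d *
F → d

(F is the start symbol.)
F → d * F'
F → d F'
F' → d F'
F' → F F'
F' → ε

F is directly left-recursive. The standard transformation for
  A → A α₁ | ... | A α_m | β₁ | ... | β_n
is
  A  → β₁ A' | ... | β_n A'
  A' → α₁ A' | ... | α_m A' | ε

F → d * becomes F → d * F'
F → d becomes F → d F'
F → F d becomes F' → d F'
F → F F becomes F' → F F'
Add F' → ε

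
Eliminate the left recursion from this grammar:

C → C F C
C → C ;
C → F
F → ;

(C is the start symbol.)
C → F C'
C' → F C C'
C' → ; C'
C' → ε
F → ;

C is directly left-recursive. The standard transformation for
  A → A α₁ | ... | A α_m | β₁ | ... | β_n
is
  A  → β₁ A' | ... | β_n A'
  A' → α₁ A' | ... | α_m A' | ε

C → F becomes C → F C'
C → C F C becomes C' → F C C'
C → C ; becomes C' → ; C'
Add C' → ε

Productions for other non-terminals are unchanged:
  F → ;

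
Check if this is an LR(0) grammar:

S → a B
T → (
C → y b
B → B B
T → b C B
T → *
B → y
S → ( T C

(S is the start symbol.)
A grammar is LR(0) if no state in the canonical LR(0) collection has:
  - both a shift item (dot before a terminal) and a complete item (shift-reduce conflict), or
  - two or more complete items (reduce-reduce conflict; the accept item [S' → S .] counts as a complete item here).

Augment with S' → S and build the canonical LR(0) collection (I0 = CLOSURE({[S' → . S]}), then GOTO on every symbol after a dot until no new states appear). It has 16 states:
  I0: { [S → . ( T C], [S → . a B], [S' → . S] }  — shift
  I1: { [S → ( . T C], [T → . (], [T → . *], [T → . b C B] }  — shift
  I2: { [S' → S .] }  — accept
  I3: { [B → . B B], [B → . y], [S → a . B] }  — shift
  I4: { [B → . B B], [B → . y], [B → B . B], [S → a B .] }  — shift, reduce
  I5: { [B → y .] }  — reduce
  I6: { [B → . B B], [B → . y], [B → B . B], [B → B B .] }  — shift, reduce
  I7: { [T → ( .] }  — reduce
  I8: { [T → * .] }  — reduce
  I9: { [C → . y b], [S → ( T . C] }  — shift
  I10: { [C → . y b], [T → b . C B] }  — shift
  I11: { [B → . B B], [B → . y], [T → b C . B] }  — shift
  I12: { [C → y . b] }  — shift
  I13: { [C → y b .] }  — reduce
  I14: { [B → . B B], [B → . y], [B → B . B], [T → b C B .] }  — shift, reduce
  I15: { [S → ( T C .] }  — reduce

Conflict in state I4:
  Shift-reduce conflict between [S → a B .] and [B → . y]
So the grammar is NOT LR(0).

Answer: No. Shift-reduce conflict between [S → a B .] and [B → . y]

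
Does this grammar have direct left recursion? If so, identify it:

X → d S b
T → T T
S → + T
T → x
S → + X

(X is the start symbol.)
Yes, T is left-recursive

X → d S b: starts with d
T → T T: LEFT RECURSIVE (starts with T)
S → + T: starts with '+'
T → x: starts with x
S → + X: starts with '+'

The grammar has direct left recursion on: T.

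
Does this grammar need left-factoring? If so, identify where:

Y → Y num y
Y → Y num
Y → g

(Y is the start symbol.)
Left-factoring is needed when two productions for the same non-terminal
share a common prefix on the right-hand side.

Productions for Y:
  Y → Y num y
  Y → Y num
  Y → g

Found common prefix 'Y num' in productions for Y

Answer: Yes, Y has productions with common prefix 'Y num'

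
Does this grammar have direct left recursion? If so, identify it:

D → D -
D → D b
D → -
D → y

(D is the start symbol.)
Yes, D is left-recursive

D → D -: LEFT RECURSIVE (starts with D)
D → D b: LEFT RECURSIVE (starts with D)
D → -: starts with '-'
D → y: starts with y

The grammar has direct left recursion on: D.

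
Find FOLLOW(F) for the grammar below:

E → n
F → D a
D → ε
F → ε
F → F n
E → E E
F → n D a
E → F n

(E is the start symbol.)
In F → F n: F is followed by n, add FIRST(n) \ {ε} = { 'n' }
In E → F n: F is followed by n, add FIRST(n) \ {ε} = { 'n' }

Taking the union: FOLLOW(F) = { 'n' }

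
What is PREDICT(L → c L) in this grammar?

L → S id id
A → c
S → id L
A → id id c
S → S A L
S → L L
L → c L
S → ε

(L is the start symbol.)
{ 'c' }

PREDICT(L → c L) = (FIRST(RHS) \ {ε}) ∪ (FOLLOW(L) if ε ∈ FIRST(RHS), i.e. RHS ⇒* ε)
FIRST(c L) = { 'c' }
ε ∉ FIRST(c L), so FOLLOW(L) is not added.
PREDICT(L → c L) = { 'c' }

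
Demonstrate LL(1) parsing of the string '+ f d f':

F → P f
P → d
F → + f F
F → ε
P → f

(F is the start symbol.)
Stack is shown with the top on the left.

Stack    Input      Action
--------------------------
F $      + f d f $  output F → + f F
+ f F $  + f d f $  match '+'
f F $    f d f $    match 'f'
F $      d f $      output F → P f
P f $    d f $      output P → d
d f $    d f $      match 'd'
f $      f $        match 'f'
$        $          accept

The string is accepted.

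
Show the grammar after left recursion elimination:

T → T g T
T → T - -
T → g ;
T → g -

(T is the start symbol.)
T is directly left-recursive. The standard transformation for
  A → A α₁ | ... | A α_m | β₁ | ... | β_n
is
  A  → β₁ A' | ... | β_n A'
  A' → α₁ A' | ... | α_m A' | ε

T → g ; becomes T → g ; T'
T → g - becomes T → g - T'
T → T g T becomes T' → g T T'
T → T - - becomes T' → - - T'
Add T' → ε

Resulting grammar:
T → g ; T'
T → g - T'
T' → g T T'
T' → - - T'
T' → ε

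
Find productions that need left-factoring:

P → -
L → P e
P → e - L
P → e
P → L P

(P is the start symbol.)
Yes, P has productions with common prefix 'e'

Left-factoring is needed when two productions for the same non-terminal
share a common prefix on the right-hand side.

Productions for P:
  P → -
  P → e - L
  P → e
  P → L P

Found common prefix 'e' in productions for P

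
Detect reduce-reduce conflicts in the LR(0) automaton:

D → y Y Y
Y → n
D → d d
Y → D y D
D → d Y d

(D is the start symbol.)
Augment with D' → D and build the canonical LR(0) collection (I0 = CLOSURE({[D' → . D]}), then GOTO on every symbol after a dot until no new states appear). It has 13 states:
  I0: { [D → . d Y d], [D → . d d], [D → . y Y Y], [D' → . D] }  — shift
  I1: { [D' → D .] }  — accept
  I2: { [D → . d Y d], [D → . d d], [D → . y Y Y], [D → d . Y d], [D → d . d], [Y → . D y D], [Y → . n] }  — shift
  I3: { [D → . d Y d], [D → . d d], [D → . y Y Y], [D → y . Y Y], [Y → . D y D], [Y → . n] }  — shift
  I4: { [Y → D . y D] }  — shift
  I5: { [D → . d Y d], [D → . d d], [D → . y Y Y], [D → y Y . Y], [Y → . D y D], [Y → . n] }  — shift
  I6: { [Y → n .] }  — reduce
  I7: { [D → y Y Y .] }  — reduce
  I8: { [D → . d Y d], [D → . d d], [D → . y Y Y], [Y → D y . D] }  — shift
  I9: { [Y → D y D .] }  — reduce
  I10: { [D → d Y . d] }  — shift
  I11: { [D → . d Y d], [D → . d d], [D → . y Y Y], [D → d . Y d], [D → d . d], [D → d d .], [Y → . D y D], [Y → . n] }  — shift, reduce
  I12: { [D → d Y d .] }  — reduce

No state contains more than one complete item.

Answer: No reduce-reduce conflicts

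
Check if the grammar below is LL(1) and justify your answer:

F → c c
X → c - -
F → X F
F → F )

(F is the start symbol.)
No. Predict set conflict for F: { 'c' }

Relevant sets:
  FIRST(X) = { 'c' }
  FIRST(F) = { 'c' }

For F:
  PREDICT(F → c c) = { 'c' }
  PREDICT(F → X F) = { 'c' }
  PREDICT(F → F ')') = { 'c' }
X has a single production, so nothing to check there.

Conflict found: Predict set conflict for F: { 'c' }
The grammar is NOT LL(1).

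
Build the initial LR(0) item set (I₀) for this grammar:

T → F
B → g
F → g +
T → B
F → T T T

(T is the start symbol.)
First, augment the grammar with T' → T
I₀ = CLOSURE({ [T' → . T] }):
  [T' → . T] has the dot before T: add [T → . F], [T → . B]
  [T → . F] has the dot before F: add [F → . g +], [F → . T T T]
  [T → . B] has the dot before B: add [B → . g]
No further items can be added.

I₀ = { [B → . g], [F → . T T T], [F → . g +], [T → . B], [T → . F], [T' → . T] }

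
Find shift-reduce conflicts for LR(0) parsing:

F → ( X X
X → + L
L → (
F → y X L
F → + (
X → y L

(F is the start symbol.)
A shift-reduce conflict occurs when an LR(0) state has both:
  - a complete (reduce) item [A → α .] (dot at the end), and
  - a shift item [B → β . c γ] (dot before a terminal).

Augment with F' → F and build the canonical LR(0) collection (I0 = CLOSURE({[F' → . F]}), then GOTO on every symbol after a dot until no new states appear). It has 15 states:
  I0: { [F → . ( X X], [F → . + (], [F → . y X L], [F' → . F] }  — shift
  I1: { [F → ( . X X], [X → . + L], [X → . y L] }  — shift
  I2: { [F → + . (] }  — shift
  I3: { [F' → F .] }  — accept
  I4: { [F → y . X L], [X → . + L], [X → . y L] }  — shift
  I5: { [L → . (], [X → + . L] }  — shift
  I6: { [F → y X . L], [L → . (] }  — shift
  I7: { [L → . (], [X → y . L] }  — shift
  I8: { [L → ( .] }  — reduce
  I9: { [X → y L .] }  — reduce
  I10: { [F → y X L .] }  — reduce
  I11: { [X → + L .] }  — reduce
  I12: { [F → + ( .] }  — reduce
  I13: { [F → ( X . X], [X → . + L], [X → . y L] }  — shift
  I14: { [F → ( X X .] }  — reduce

No state contains both a complete item and a shift item.

Answer: No shift-reduce conflicts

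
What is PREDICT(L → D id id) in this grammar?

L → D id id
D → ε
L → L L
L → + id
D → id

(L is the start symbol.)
{ 'id' }

PREDICT(L → D id id) = (FIRST(RHS) \ {ε}) ∪ (FOLLOW(L) if ε ∈ FIRST(RHS), i.e. RHS ⇒* ε)
FIRST(D) = { 'id', ε }
FIRST(D id id) = { 'id' }
ε ∉ FIRST(D id id), so FOLLOW(L) is not added.
PREDICT(L → D id id) = { 'id' }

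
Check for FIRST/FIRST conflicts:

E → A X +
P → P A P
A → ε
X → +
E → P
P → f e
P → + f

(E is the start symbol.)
FIRST sets of the non-terminals at (or reachable through a nullable prefix from) the front of some alternative:
  FIRST(A) = { ε }
  FIRST(X) = { '+' }
  FIRST(P) = { '+', 'f' }

Productions for E:
  E → A X +: FIRST = { '+' }
  E → P: FIRST = { '+', 'f' }
Productions for P:
  P → P A P: FIRST = { '+', 'f' }
  P → f e: FIRST = { 'f' }
  P → + f: FIRST = { '+' }
A, X have only one production, so no FIRST/FIRST conflict is possible there.

Conflict for E: E → A X + and E → P
  Overlap: { '+' }
Conflict for P: P → P A P and P → f e
  Overlap: { 'f' }
Conflict for P: P → P A P and P → + f
  Overlap: { '+' }

Answer: Yes. E → A X '+' / E → P on { '+' }; P → P A P / P → f e on { 'f' }; P → P A P / P → '+' f on { '+' }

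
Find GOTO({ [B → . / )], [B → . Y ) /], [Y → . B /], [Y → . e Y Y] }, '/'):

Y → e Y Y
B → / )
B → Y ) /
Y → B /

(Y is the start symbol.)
GOTO(I, '/') = CLOSURE({ [A → αX.β] : [A → α.Xβ] ∈ I, X = '/' })

Items with dot before '/', with the dot advanced:
  [B → . / )] → [B → / . )]
Closure adds nothing (no advanced item has the dot before a non-terminal).

GOTO = { [B → / . )] }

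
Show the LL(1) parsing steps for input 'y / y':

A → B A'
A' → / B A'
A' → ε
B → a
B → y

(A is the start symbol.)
Stack is shown with the top on the left.

Stack     Input    Action
-------------------------
A $       y / y $  output A → B A'
B A' $    y / y $  output B → y
y A' $    y / y $  match 'y'
A' $      / y $    output A' → / B A'
/ B A' $  / y $    match '/'
B A' $    y $      output B → y
y A' $    y $      match 'y'
A' $      $        output A' → ε
$         $        accept

The string is accepted.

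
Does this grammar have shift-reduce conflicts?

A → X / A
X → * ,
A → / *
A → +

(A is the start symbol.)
A shift-reduce conflict occurs when an LR(0) state has both:
  - a complete (reduce) item [A → α .] (dot at the end), and
  - a shift item [B → β . c γ] (dot before a terminal).

Augment with A' → A and build the canonical LR(0) collection (I0 = CLOSURE({[A' → . A]}), then GOTO on every symbol after a dot until no new states appear). It has 10 states:
  I0: { [A → . +], [A → . / *], [A → . X / A], [A' → . A], [X → . * ,] }  — shift
  I1: { [X → * . ,] }  — shift
  I2: { [A → + .] }  — reduce
  I3: { [A → / . *] }  — shift
  I4: { [A' → A .] }  — accept
  I5: { [A → X . / A] }  — shift
  I6: { [A → . +], [A → . / *], [A → . X / A], [A → X / . A], [X → . * ,] }  — shift
  I7: { [A → X / A .] }  — reduce
  I8: { [A → / * .] }  — reduce
  I9: { [X → * , .] }  — reduce

No state contains both a complete item and a shift item.

Answer: No shift-reduce conflicts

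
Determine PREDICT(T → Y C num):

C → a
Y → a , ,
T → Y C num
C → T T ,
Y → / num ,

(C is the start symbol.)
PREDICT(T → Y C num) = (FIRST(RHS) \ {ε}) ∪ (FOLLOW(T) if ε ∈ FIRST(RHS), i.e. RHS ⇒* ε)
FIRST(Y) = { '/', 'a' }
FIRST(Y C num) = { '/', 'a' }
ε ∉ FIRST(Y C num), so FOLLOW(T) is not added.
PREDICT(T → Y C num) = { '/', 'a' }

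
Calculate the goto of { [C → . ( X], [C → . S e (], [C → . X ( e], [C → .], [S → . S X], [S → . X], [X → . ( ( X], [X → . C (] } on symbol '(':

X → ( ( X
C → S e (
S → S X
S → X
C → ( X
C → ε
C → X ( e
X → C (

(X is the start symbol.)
GOTO(I, '(') = CLOSURE({ [A → αX.β] : [A → α.Xβ] ∈ I, X = '(' })

Items with dot before '(', with the dot advanced:
  [C → . ( X] → [C → ( . X]
  [X → . ( ( X] → [X → ( . ( X]
Closure of the advanced items:
  [C → ( . X] has the dot before X: add [X → . ( ( X], [X → . C (]
  [X → . C (] has the dot before C: add [C → . S e (], [C → . ( X], [C → .], [C → . X ( e]
  [C → . S e (] has the dot before S: add [S → . S X], [S → . X]

GOTO = { [C → ( . X], [C → . ( X], [C → . S e (], [C → . X ( e], [C → .], [S → . S X], [S → . X], [X → ( . ( X], [X → . ( ( X], [X → . C (] }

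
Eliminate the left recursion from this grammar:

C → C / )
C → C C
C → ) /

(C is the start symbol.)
C is directly left-recursive. The standard transformation for
  A → A α₁ | ... | A α_m | β₁ | ... | β_n
is
  A  → β₁ A' | ... | β_n A'
  A' → α₁ A' | ... | α_m A' | ε

C → ) / becomes C → ) / C'
C → C / ) becomes C' → / ) C'
C → C C becomes C' → C C'
Add C' → ε

Resulting grammar:
C → ) / C'
C' → / ) C'
C' → C C'
C' → ε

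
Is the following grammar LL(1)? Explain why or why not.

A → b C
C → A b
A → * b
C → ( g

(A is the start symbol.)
A grammar is LL(1) if for each non-terminal N with multiple productions, the predict sets of those productions are pairwise disjoint, where PREDICT(N → α) = (FIRST(α) \ {ε}) ∪ (FOLLOW(N) if α ⇒* ε).

Relevant sets:
  FIRST(A) = { '*', 'b' }

For A:
  PREDICT(A → b C) = { 'b' }
  PREDICT(A → '*' b) = { '*' }
For C:
  PREDICT(C → A b) = { '*', 'b' }
  PREDICT(C → '(' g) = { '(' }

All predict sets are disjoint. The grammar IS LL(1).

Answer: Yes, the grammar is LL(1).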